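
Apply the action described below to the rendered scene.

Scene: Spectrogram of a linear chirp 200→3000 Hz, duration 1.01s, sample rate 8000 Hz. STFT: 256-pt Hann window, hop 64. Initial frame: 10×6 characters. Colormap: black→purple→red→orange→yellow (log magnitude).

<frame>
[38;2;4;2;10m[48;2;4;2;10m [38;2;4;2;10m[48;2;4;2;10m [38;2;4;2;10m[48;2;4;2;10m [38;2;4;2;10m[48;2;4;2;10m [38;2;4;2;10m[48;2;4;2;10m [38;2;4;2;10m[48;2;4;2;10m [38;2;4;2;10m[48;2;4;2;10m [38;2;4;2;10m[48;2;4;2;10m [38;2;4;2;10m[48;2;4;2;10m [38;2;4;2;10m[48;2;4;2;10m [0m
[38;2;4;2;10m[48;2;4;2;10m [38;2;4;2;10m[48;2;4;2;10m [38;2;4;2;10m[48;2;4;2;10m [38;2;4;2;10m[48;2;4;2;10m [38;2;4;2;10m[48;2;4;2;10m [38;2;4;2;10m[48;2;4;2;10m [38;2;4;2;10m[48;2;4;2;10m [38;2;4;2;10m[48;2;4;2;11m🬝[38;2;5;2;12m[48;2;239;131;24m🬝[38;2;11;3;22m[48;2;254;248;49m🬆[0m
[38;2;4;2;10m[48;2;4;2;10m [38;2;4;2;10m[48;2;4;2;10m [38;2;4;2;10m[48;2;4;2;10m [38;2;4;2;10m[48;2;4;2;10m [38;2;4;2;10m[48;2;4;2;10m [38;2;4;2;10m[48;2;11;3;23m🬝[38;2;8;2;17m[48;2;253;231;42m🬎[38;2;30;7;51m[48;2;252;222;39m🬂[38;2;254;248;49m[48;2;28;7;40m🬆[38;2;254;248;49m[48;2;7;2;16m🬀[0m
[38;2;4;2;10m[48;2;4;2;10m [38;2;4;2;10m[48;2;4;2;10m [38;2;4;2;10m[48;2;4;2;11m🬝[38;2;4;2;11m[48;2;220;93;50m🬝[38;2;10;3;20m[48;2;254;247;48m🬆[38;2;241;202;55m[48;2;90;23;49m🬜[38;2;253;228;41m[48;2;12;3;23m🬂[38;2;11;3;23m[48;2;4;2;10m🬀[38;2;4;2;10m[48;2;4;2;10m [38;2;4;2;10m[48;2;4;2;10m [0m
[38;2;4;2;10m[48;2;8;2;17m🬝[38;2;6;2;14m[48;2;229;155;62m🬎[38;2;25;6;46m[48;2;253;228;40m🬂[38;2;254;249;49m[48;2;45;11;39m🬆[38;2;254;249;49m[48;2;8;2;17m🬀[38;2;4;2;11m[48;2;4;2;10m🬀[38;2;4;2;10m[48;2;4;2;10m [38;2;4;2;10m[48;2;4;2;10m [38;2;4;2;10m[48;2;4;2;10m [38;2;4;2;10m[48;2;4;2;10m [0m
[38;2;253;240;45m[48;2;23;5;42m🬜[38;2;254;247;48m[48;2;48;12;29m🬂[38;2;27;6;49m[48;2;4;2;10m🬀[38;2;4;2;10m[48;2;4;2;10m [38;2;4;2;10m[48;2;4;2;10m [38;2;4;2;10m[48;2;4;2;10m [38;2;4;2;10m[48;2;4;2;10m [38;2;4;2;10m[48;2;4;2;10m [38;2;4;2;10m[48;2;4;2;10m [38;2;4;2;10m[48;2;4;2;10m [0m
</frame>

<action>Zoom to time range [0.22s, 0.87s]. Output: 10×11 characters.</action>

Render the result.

<frame>
[38;2;4;2;10m[48;2;4;2;10m [38;2;4;2;10m[48;2;4;2;10m [38;2;4;2;10m[48;2;4;2;10m [38;2;4;2;10m[48;2;4;2;10m [38;2;4;2;10m[48;2;4;2;10m [38;2;4;2;10m[48;2;4;2;10m [38;2;4;2;10m[48;2;4;2;10m [38;2;4;2;10m[48;2;4;2;10m [38;2;4;2;10m[48;2;4;2;10m [38;2;4;2;10m[48;2;4;2;10m [0m
[38;2;4;2;10m[48;2;4;2;10m [38;2;4;2;10m[48;2;4;2;10m [38;2;4;2;10m[48;2;4;2;10m [38;2;4;2;10m[48;2;4;2;10m [38;2;4;2;10m[48;2;4;2;10m [38;2;4;2;10m[48;2;4;2;10m [38;2;4;2;10m[48;2;4;2;10m [38;2;4;2;10m[48;2;4;2;10m [38;2;4;2;10m[48;2;4;2;10m [38;2;4;2;10m[48;2;4;2;10m [0m
[38;2;4;2;10m[48;2;4;2;10m [38;2;4;2;10m[48;2;4;2;10m [38;2;4;2;10m[48;2;4;2;10m [38;2;4;2;10m[48;2;4;2;10m [38;2;4;2;10m[48;2;4;2;10m [38;2;4;2;10m[48;2;4;2;10m [38;2;4;2;10m[48;2;4;2;10m [38;2;4;2;10m[48;2;4;2;10m [38;2;4;2;10m[48;2;4;2;10m [38;2;4;2;10m[48;2;4;2;10m [0m
[38;2;4;2;10m[48;2;4;2;10m [38;2;4;2;10m[48;2;4;2;10m [38;2;4;2;10m[48;2;4;2;10m [38;2;4;2;10m[48;2;4;2;10m [38;2;4;2;10m[48;2;4;2;10m [38;2;4;2;10m[48;2;4;2;10m [38;2;4;2;10m[48;2;4;2;10m [38;2;4;2;10m[48;2;4;2;10m [38;2;4;2;10m[48;2;8;2;17m🬝[38;2;13;3;26m[48;2;253;221;38m🬝[0m
[38;2;4;2;10m[48;2;4;2;10m [38;2;4;2;10m[48;2;4;2;10m [38;2;4;2;10m[48;2;4;2;10m [38;2;4;2;10m[48;2;4;2;10m [38;2;4;2;10m[48;2;4;2;10m [38;2;4;2;10m[48;2;4;2;11m🬝[38;2;4;2;10m[48;2;9;3;19m🬝[38;2;21;5;33m[48;2;254;249;49m🬝[38;2;86;22;52m[48;2;253;226;39m🬂[38;2;241;200;55m[48;2;26;6;48m🬎[0m
[38;2;4;2;10m[48;2;4;2;10m [38;2;4;2;10m[48;2;4;2;10m [38;2;4;2;10m[48;2;4;2;10m [38;2;4;2;10m[48;2;4;2;10m [38;2;4;2;10m[48;2;12;3;23m🬝[38;2;36;9;36m[48;2;254;246;48m🬝[38;2;26;6;47m[48;2;247;203;42m🬀[38;2;254;248;49m[48;2;55;13;64m🬆[38;2;234;120;32m[48;2;9;2;18m🬀[38;2;6;2;14m[48;2;4;2;10m🬀[0m
[38;2;4;2;10m[48;2;4;2;10m [38;2;4;2;10m[48;2;4;2;11m🬝[38;2;4;2;11m[48;2;23;6;42m🬝[38;2;17;4;32m[48;2;234;165;53m🬎[38;2;22;5;40m[48;2;250;206;35m🬀[38;2;254;247;48m[48;2;25;6;46m🬆[38;2;212;76;62m[48;2;6;2;15m🬀[38;2;6;2;14m[48;2;4;2;10m🬀[38;2;4;2;10m[48;2;4;2;10m [38;2;4;2;10m[48;2;4;2;10m [0m
[38;2;5;2;12m[48;2;42;10;74m🬝[38;2;11;3;22m[48;2;244;195;44m🬆[38;2;80;19;87m[48;2;254;248;49m🬟[38;2;246;203;44m[48;2;14;4;28m🬆[38;2;120;30;85m[48;2;6;2;14m🬀[38;2;5;2;12m[48;2;4;2;10m🬀[38;2;4;2;10m[48;2;4;2;10m [38;2;4;2;10m[48;2;4;2;10m [38;2;4;2;10m[48;2;4;2;10m [38;2;4;2;10m[48;2;4;2;10m [0m
[38;2;99;24;82m[48;2;254;245;47m🬟[38;2;252;197;28m[48;2;13;3;25m🬆[38;2;24;6;44m[48;2;4;2;11m🬀[38;2;5;2;11m[48;2;4;2;10m🬀[38;2;4;2;10m[48;2;4;2;10m [38;2;4;2;10m[48;2;4;2;10m [38;2;4;2;10m[48;2;4;2;10m [38;2;4;2;10m[48;2;4;2;10m [38;2;4;2;10m[48;2;4;2;10m [38;2;4;2;10m[48;2;4;2;10m [0m
[38;2;21;5;39m[48;2;5;2;12m🬀[38;2;5;2;11m[48;2;4;2;10m🬀[38;2;4;2;10m[48;2;4;2;10m [38;2;4;2;10m[48;2;4;2;10m [38;2;4;2;10m[48;2;4;2;10m [38;2;4;2;10m[48;2;4;2;10m [38;2;4;2;10m[48;2;4;2;10m [38;2;4;2;10m[48;2;4;2;10m [38;2;4;2;10m[48;2;4;2;10m [38;2;4;2;10m[48;2;4;2;10m [0m
[38;2;4;2;10m[48;2;4;2;10m [38;2;4;2;10m[48;2;4;2;10m [38;2;4;2;10m[48;2;4;2;10m [38;2;4;2;10m[48;2;4;2;10m [38;2;4;2;10m[48;2;4;2;10m [38;2;4;2;10m[48;2;4;2;10m [38;2;4;2;10m[48;2;4;2;10m [38;2;4;2;10m[48;2;4;2;10m [38;2;4;2;10m[48;2;4;2;10m [38;2;4;2;10m[48;2;4;2;10m [0m
</frame>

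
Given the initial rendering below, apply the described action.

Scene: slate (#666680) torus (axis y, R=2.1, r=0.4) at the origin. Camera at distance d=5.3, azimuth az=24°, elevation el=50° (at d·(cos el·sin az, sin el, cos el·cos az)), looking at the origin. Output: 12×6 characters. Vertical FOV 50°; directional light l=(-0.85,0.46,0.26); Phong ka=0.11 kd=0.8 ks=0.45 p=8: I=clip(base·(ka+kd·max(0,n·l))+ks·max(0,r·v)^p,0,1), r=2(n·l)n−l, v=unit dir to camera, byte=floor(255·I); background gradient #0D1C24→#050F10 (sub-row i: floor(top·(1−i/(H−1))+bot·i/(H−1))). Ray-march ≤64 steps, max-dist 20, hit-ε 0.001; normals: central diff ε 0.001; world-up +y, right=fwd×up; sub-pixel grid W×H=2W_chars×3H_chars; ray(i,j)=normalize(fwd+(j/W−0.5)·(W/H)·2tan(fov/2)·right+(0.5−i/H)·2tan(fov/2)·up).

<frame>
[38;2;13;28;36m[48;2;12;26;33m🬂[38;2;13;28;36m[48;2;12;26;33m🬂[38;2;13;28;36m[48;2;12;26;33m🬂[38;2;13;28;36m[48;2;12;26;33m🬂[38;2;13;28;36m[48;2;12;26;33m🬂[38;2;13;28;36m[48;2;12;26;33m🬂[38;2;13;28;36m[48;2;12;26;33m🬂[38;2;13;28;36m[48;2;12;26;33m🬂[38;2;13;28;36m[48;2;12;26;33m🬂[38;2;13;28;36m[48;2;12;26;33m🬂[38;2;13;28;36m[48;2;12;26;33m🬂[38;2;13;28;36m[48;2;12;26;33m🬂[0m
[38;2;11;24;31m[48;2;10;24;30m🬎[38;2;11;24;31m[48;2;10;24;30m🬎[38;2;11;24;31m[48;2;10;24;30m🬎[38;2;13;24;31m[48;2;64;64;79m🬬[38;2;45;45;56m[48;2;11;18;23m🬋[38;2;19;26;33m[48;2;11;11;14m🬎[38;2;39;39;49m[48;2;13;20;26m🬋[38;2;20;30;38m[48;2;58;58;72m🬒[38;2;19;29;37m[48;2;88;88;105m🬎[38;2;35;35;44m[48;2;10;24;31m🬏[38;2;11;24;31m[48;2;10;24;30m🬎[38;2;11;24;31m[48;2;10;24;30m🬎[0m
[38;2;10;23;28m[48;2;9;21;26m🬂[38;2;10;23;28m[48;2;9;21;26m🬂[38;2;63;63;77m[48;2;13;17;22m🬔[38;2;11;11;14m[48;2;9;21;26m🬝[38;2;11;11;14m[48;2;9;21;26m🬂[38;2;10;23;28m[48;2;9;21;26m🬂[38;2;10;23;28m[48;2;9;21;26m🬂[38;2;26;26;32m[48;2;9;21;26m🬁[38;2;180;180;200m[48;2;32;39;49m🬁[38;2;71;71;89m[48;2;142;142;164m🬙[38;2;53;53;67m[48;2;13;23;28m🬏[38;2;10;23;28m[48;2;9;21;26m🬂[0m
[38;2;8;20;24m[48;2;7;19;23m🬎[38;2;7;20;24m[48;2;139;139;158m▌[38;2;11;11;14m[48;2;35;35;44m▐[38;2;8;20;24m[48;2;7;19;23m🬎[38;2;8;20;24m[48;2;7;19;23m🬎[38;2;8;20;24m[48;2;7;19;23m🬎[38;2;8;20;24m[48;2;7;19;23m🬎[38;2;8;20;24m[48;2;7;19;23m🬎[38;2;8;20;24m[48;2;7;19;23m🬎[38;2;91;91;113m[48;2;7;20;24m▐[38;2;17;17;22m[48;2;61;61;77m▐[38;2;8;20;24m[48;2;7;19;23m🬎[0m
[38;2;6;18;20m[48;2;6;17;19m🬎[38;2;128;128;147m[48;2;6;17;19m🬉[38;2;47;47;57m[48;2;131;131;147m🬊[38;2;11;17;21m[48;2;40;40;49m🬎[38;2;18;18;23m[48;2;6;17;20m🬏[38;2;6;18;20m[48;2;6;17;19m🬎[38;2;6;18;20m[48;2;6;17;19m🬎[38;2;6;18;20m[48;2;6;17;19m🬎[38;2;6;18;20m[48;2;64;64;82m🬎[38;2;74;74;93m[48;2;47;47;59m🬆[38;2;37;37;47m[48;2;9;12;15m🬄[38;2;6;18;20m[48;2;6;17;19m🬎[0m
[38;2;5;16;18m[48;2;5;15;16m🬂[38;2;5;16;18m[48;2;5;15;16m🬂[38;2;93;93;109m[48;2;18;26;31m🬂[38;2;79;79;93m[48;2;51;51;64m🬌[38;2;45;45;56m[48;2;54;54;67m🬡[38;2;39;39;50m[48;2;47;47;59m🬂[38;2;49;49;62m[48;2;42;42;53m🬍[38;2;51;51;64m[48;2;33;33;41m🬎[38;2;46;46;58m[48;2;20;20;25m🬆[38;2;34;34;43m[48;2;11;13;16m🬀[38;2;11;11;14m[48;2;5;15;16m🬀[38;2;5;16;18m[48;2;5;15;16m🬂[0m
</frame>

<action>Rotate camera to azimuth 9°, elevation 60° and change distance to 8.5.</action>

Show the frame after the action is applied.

<frame>
[38;2;13;28;36m[48;2;12;26;33m🬂[38;2;13;28;36m[48;2;12;26;33m🬂[38;2;13;28;36m[48;2;12;26;33m🬂[38;2;13;28;36m[48;2;12;26;33m🬂[38;2;13;28;36m[48;2;12;26;33m🬂[38;2;13;28;36m[48;2;12;26;33m🬂[38;2;13;28;36m[48;2;12;26;33m🬂[38;2;13;28;36m[48;2;12;26;33m🬂[38;2;13;28;36m[48;2;12;26;33m🬂[38;2;13;28;36m[48;2;12;26;33m🬂[38;2;13;28;36m[48;2;12;26;33m🬂[38;2;13;28;36m[48;2;12;26;33m🬂[0m
[38;2;11;24;31m[48;2;10;24;30m🬎[38;2;11;24;31m[48;2;10;24;30m🬎[38;2;11;24;31m[48;2;10;24;30m🬎[38;2;11;24;31m[48;2;10;24;30m🬎[38;2;11;24;31m[48;2;10;24;30m🬎[38;2;11;24;31m[48;2;49;49;61m🬎[38;2;11;24;31m[48;2;51;51;64m🬎[38;2;40;40;50m[48;2;10;24;31m🬏[38;2;11;24;31m[48;2;10;24;30m🬎[38;2;11;24;31m[48;2;10;24;30m🬎[38;2;11;24;31m[48;2;10;24;30m🬎[38;2;11;24;31m[48;2;10;24;30m🬎[0m
[38;2;10;23;28m[48;2;9;21;26m🬂[38;2;10;23;28m[48;2;9;21;26m🬂[38;2;10;23;28m[48;2;9;21;26m🬂[38;2;9;22;27m[48;2;64;64;79m🬝[38;2;70;70;88m[48;2;16;19;24m🬀[38;2;11;11;14m[48;2;9;21;26m🬂[38;2;45;45;57m[48;2;10;20;25m🬁[38;2;84;84;102m[48;2;9;21;26m🬊[38;2;16;23;28m[48;2;101;101;121m🬨[38;2;10;23;28m[48;2;9;21;26m🬂[38;2;10;23;28m[48;2;9;21;26m🬂[38;2;10;23;28m[48;2;9;21;26m🬂[0m
[38;2;8;20;24m[48;2;7;19;23m🬎[38;2;8;20;24m[48;2;7;19;23m🬎[38;2;8;20;24m[48;2;7;19;23m🬎[38;2;26;33;41m[48;2;171;171;190m🬝[38;2;11;11;14m[48;2;10;19;24m🬄[38;2;8;20;24m[48;2;7;19;23m🬎[38;2;8;20;24m[48;2;7;19;23m🬎[38;2;8;20;24m[48;2;7;19;23m🬎[38;2;81;81;101m[48;2;37;37;46m▌[38;2;8;20;24m[48;2;7;19;23m🬎[38;2;8;20;24m[48;2;7;19;23m🬎[38;2;8;20;24m[48;2;7;19;23m🬎[0m
[38;2;6;18;20m[48;2;6;17;19m🬎[38;2;6;18;20m[48;2;6;17;19m🬎[38;2;6;18;20m[48;2;6;17;19m🬎[38;2;85;85;106m[48;2;6;17;19m🬁[38;2;76;76;92m[48;2;14;19;23m🬪[38;2;7;18;21m[48;2;50;50;63m🬂[38;2;7;18;21m[48;2;44;44;55m🬂[38;2;48;48;60m[48;2;14;18;22m🬍[38;2;39;39;49m[48;2;8;14;17m🬀[38;2;6;18;20m[48;2;6;17;19m🬎[38;2;6;18;20m[48;2;6;17;19m🬎[38;2;6;18;20m[48;2;6;17;19m🬎[0m
[38;2;5;16;18m[48;2;5;15;16m🬂[38;2;5;16;18m[48;2;5;15;16m🬂[38;2;5;16;18m[48;2;5;15;16m🬂[38;2;5;16;18m[48;2;5;15;16m🬂[38;2;5;16;18m[48;2;5;15;16m🬂[38;2;5;16;18m[48;2;5;15;16m🬂[38;2;5;16;18m[48;2;5;15;16m🬂[38;2;5;16;18m[48;2;5;15;16m🬂[38;2;5;16;18m[48;2;5;15;16m🬂[38;2;5;16;18m[48;2;5;15;16m🬂[38;2;5;16;18m[48;2;5;15;16m🬂[38;2;5;16;18m[48;2;5;15;16m🬂[0m
</frame>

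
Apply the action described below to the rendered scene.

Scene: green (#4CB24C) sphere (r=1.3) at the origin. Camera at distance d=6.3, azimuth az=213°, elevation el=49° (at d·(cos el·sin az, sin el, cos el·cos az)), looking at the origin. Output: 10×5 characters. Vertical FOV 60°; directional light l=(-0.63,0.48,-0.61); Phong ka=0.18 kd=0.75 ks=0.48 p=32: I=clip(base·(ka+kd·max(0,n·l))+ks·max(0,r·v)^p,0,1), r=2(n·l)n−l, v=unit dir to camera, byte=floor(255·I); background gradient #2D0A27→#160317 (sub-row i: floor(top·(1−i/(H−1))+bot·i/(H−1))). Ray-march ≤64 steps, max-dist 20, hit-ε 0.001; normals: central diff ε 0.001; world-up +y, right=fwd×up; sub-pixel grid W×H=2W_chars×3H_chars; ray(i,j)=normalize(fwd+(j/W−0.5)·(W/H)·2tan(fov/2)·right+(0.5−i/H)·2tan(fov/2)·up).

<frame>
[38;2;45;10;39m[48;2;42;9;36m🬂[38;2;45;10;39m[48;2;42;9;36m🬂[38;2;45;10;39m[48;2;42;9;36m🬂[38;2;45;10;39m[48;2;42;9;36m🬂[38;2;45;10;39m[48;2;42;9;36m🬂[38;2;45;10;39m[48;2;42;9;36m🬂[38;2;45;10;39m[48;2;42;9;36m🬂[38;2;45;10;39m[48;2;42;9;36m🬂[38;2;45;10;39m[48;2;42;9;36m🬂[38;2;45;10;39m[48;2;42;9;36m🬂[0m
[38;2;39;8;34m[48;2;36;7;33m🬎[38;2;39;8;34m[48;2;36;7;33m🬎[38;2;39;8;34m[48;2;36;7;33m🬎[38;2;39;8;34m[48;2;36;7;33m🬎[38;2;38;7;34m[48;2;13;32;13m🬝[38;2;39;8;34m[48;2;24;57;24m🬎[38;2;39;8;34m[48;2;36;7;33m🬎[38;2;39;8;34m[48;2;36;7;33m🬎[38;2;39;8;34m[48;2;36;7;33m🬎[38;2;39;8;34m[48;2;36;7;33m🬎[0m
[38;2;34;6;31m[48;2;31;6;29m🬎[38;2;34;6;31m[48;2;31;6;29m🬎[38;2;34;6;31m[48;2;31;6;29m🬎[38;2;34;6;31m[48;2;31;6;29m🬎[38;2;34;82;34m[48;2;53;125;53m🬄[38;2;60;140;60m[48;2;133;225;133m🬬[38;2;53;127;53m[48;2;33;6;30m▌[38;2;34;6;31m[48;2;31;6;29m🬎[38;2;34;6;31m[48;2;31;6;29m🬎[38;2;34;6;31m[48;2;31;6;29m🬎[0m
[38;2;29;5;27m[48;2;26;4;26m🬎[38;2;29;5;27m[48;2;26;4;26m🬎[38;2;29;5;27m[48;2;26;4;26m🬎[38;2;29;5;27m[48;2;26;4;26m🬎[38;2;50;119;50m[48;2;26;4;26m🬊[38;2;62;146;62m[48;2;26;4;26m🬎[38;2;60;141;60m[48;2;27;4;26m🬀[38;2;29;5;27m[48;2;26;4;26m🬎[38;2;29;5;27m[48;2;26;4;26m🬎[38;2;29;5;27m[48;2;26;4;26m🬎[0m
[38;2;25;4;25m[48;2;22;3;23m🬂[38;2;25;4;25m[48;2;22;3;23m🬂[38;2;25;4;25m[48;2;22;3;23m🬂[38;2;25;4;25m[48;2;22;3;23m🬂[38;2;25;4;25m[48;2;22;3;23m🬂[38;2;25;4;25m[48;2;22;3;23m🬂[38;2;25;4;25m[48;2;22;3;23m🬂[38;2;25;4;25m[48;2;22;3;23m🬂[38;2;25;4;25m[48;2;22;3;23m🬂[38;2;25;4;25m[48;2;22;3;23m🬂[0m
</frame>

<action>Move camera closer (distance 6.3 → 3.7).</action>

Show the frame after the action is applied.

<frame>
[38;2;45;10;39m[48;2;42;9;36m🬂[38;2;45;10;39m[48;2;42;9;36m🬂[38;2;45;10;39m[48;2;42;9;36m🬂[38;2;45;10;39m[48;2;42;9;36m🬂[38;2;45;10;39m[48;2;42;9;36m🬂[38;2;45;10;39m[48;2;42;9;36m🬂[38;2;45;10;39m[48;2;42;9;36m🬂[38;2;45;10;39m[48;2;42;9;36m🬂[38;2;45;10;39m[48;2;42;9;36m🬂[38;2;45;10;39m[48;2;42;9;36m🬂[0m
[38;2;39;8;34m[48;2;36;7;33m🬎[38;2;39;8;34m[48;2;36;7;33m🬎[38;2;39;8;34m[48;2;36;7;33m🬎[38;2;39;8;34m[48;2;32;75;32m🬆[38;2;34;38;32m[48;2;46;109;46m🬂[38;2;33;77;33m[48;2;51;121;51m🬂[38;2;40;8;35m[48;2;48;113;48m🬂[38;2;42;99;42m[48;2;38;7;34m🬏[38;2;39;8;34m[48;2;36;7;33m🬎[38;2;39;8;34m[48;2;36;7;33m🬎[0m
[38;2;34;6;31m[48;2;31;6;29m🬎[38;2;34;6;31m[48;2;31;6;29m🬎[38;2;34;6;31m[48;2;31;6;29m🬎[38;2;42;98;42m[48;2;51;121;51m🬄[38;2;57;134;57m[48;2;62;148;62m🬆[38;2;63;148;63m[48;2;116;207;116m🬎[38;2;61;144;61m[48;2;66;157;66m🬊[38;2;58;137;58m[48;2;33;6;30m▌[38;2;34;6;31m[48;2;31;6;29m🬎[38;2;34;6;31m[48;2;31;6;29m🬎[0m
[38;2;29;5;27m[48;2;26;4;26m🬎[38;2;29;5;27m[48;2;26;4;26m🬎[38;2;29;5;27m[48;2;26;4;26m🬎[38;2;51;120;51m[48;2;26;4;26m🬬[38;2;66;155;66m[48;2;62;146;62m▐[38;2;103;197;103m[48;2;69;161;69m🬂[38;2;68;160;68m[48;2;62;147;62m🬝[38;2;61;142;61m[48;2;27;4;26m🬄[38;2;29;5;27m[48;2;26;4;26m🬎[38;2;29;5;27m[48;2;26;4;26m🬎[0m
[38;2;25;4;25m[48;2;22;3;23m🬂[38;2;25;4;25m[48;2;22;3;23m🬂[38;2;25;4;25m[48;2;22;3;23m🬂[38;2;25;4;25m[48;2;22;3;23m🬂[38;2;58;136;58m[48;2;23;3;23m🬁[38;2;62;145;62m[48;2;22;3;23m🬂[38;2;25;4;25m[48;2;22;3;23m🬂[38;2;25;4;25m[48;2;22;3;23m🬂[38;2;25;4;25m[48;2;22;3;23m🬂[38;2;25;4;25m[48;2;22;3;23m🬂[0m
</frame>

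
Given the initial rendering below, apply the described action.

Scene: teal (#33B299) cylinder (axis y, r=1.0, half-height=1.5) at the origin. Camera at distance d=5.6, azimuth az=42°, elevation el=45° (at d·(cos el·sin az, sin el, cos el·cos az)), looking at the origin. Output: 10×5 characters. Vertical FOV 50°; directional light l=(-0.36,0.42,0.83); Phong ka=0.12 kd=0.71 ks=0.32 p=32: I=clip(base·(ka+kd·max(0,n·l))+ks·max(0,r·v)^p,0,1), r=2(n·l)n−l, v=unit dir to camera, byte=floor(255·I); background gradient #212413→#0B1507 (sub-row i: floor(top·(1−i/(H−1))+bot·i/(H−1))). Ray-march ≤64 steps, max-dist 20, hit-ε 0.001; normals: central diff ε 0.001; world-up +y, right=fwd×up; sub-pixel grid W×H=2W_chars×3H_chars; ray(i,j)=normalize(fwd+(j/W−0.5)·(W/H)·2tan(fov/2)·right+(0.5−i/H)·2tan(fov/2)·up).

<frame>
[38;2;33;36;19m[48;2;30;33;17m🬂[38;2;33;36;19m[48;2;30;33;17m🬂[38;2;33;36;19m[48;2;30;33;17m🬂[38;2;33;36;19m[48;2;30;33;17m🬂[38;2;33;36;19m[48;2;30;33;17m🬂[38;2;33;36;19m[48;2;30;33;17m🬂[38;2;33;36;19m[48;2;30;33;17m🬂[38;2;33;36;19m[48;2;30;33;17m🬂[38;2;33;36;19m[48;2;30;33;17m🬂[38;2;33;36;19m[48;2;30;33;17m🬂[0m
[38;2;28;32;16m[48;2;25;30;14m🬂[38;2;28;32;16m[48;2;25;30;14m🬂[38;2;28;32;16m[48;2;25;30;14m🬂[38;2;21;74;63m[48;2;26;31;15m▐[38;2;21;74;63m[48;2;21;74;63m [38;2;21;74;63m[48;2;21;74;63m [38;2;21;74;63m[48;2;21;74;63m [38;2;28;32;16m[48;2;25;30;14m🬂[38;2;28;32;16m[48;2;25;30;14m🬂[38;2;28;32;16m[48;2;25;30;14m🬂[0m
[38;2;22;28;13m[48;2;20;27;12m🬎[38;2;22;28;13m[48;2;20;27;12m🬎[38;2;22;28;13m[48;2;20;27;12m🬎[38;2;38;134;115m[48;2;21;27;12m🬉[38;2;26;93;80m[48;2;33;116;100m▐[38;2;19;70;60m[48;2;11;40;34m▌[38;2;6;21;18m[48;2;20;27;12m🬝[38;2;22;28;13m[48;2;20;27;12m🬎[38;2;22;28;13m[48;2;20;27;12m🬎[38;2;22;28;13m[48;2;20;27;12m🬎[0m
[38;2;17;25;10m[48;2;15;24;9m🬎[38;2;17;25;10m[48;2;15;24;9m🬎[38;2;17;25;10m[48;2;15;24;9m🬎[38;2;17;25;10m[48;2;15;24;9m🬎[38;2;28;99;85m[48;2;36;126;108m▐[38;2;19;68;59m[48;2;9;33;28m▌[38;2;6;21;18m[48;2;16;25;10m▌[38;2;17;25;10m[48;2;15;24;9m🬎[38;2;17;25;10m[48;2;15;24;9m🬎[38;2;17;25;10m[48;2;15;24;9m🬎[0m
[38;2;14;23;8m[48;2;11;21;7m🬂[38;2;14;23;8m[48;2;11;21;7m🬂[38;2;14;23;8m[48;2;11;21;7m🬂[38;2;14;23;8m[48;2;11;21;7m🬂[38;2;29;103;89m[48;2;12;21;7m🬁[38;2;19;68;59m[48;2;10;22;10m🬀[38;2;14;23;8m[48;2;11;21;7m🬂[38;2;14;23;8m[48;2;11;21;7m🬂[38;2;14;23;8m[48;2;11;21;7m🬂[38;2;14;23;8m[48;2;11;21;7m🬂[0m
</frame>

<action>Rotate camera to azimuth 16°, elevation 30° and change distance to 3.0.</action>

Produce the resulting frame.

<frame>
[38;2;33;36;19m[48;2;30;33;17m🬂[38;2;37;131;113m[48;2;30;34;17m🬉[38;2;38;135;116m[48;2;38;133;115m▌[38;2;36;127;109m[48;2;37;130;112m▐[38;2;33;115;99m[48;2;35;121;104m▐[38;2;31;109;94m[48;2;29;102;87m▌[38;2;26;93;80m[48;2;24;84;72m▌[38;2;20;73;63m[48;2;17;60;52m▌[38;2;12;42;36m[48;2;13;25;17m▌[38;2;33;36;19m[48;2;30;33;17m🬂[0m
[38;2;28;32;16m[48;2;25;30;14m🬂[38;2;28;32;16m[48;2;25;30;14m🬂[38;2;38;134;115m[48;2;38;133;114m🬬[38;2;36;127;109m[48;2;37;131;113m▐[38;2;33;116;100m[48;2;35;122;105m▐[38;2;31;109;94m[48;2;29;101;87m▌[38;2;26;92;79m[48;2;23;82;70m▌[38;2;19;69;59m[48;2;15;52;45m▌[38;2;26;31;15m[48;2;7;27;23m▐[38;2;28;32;16m[48;2;25;30;14m🬂[0m
[38;2;22;28;13m[48;2;20;27;12m🬎[38;2;22;28;13m[48;2;20;27;12m🬎[38;2;37;133;115m[48;2;21;27;12m🬨[38;2;36;129;110m[48;2;38;133;114m▐[38;2;33;117;100m[48;2;35;123;106m▐[38;2;31;109;94m[48;2;28;100;86m▌[38;2;25;90;77m[48;2;22;77;67m▌[38;2;17;62;54m[48;2;11;41;35m▌[38;2;6;21;18m[48;2;21;27;12m🬀[38;2;22;28;13m[48;2;20;27;12m🬎[0m
[38;2;17;25;10m[48;2;15;24;9m🬎[38;2;17;25;10m[48;2;15;24;9m🬎[38;2;37;132;113m[48;2;16;25;10m▐[38;2;37;130;112m[48;2;38;134;115m▐[38;2;33;117;101m[48;2;35;124;107m▐[38;2;31;109;94m[48;2;28;99;85m▌[38;2;24;87;75m[48;2;20;73;62m▌[38;2;15;53;46m[48;2;6;23;20m▌[38;2;17;25;10m[48;2;15;24;9m🬎[38;2;17;25;10m[48;2;15;24;9m🬎[0m
[38;2;14;23;8m[48;2;11;21;7m🬂[38;2;14;23;8m[48;2;11;21;7m🬂[38;2;14;23;8m[48;2;11;21;7m🬂[38;2;38;135;116m[48;2;37;132;113m▌[38;2;34;118;102m[48;2;36;126;108m▐[38;2;31;109;94m[48;2;27;97;83m▌[38;2;23;83;72m[48;2;18;66;56m▌[38;2;11;38;33m[48;2;12;22;7m▌[38;2;14;23;8m[48;2;11;21;7m🬂[38;2;14;23;8m[48;2;11;21;7m🬂[0m
</frame>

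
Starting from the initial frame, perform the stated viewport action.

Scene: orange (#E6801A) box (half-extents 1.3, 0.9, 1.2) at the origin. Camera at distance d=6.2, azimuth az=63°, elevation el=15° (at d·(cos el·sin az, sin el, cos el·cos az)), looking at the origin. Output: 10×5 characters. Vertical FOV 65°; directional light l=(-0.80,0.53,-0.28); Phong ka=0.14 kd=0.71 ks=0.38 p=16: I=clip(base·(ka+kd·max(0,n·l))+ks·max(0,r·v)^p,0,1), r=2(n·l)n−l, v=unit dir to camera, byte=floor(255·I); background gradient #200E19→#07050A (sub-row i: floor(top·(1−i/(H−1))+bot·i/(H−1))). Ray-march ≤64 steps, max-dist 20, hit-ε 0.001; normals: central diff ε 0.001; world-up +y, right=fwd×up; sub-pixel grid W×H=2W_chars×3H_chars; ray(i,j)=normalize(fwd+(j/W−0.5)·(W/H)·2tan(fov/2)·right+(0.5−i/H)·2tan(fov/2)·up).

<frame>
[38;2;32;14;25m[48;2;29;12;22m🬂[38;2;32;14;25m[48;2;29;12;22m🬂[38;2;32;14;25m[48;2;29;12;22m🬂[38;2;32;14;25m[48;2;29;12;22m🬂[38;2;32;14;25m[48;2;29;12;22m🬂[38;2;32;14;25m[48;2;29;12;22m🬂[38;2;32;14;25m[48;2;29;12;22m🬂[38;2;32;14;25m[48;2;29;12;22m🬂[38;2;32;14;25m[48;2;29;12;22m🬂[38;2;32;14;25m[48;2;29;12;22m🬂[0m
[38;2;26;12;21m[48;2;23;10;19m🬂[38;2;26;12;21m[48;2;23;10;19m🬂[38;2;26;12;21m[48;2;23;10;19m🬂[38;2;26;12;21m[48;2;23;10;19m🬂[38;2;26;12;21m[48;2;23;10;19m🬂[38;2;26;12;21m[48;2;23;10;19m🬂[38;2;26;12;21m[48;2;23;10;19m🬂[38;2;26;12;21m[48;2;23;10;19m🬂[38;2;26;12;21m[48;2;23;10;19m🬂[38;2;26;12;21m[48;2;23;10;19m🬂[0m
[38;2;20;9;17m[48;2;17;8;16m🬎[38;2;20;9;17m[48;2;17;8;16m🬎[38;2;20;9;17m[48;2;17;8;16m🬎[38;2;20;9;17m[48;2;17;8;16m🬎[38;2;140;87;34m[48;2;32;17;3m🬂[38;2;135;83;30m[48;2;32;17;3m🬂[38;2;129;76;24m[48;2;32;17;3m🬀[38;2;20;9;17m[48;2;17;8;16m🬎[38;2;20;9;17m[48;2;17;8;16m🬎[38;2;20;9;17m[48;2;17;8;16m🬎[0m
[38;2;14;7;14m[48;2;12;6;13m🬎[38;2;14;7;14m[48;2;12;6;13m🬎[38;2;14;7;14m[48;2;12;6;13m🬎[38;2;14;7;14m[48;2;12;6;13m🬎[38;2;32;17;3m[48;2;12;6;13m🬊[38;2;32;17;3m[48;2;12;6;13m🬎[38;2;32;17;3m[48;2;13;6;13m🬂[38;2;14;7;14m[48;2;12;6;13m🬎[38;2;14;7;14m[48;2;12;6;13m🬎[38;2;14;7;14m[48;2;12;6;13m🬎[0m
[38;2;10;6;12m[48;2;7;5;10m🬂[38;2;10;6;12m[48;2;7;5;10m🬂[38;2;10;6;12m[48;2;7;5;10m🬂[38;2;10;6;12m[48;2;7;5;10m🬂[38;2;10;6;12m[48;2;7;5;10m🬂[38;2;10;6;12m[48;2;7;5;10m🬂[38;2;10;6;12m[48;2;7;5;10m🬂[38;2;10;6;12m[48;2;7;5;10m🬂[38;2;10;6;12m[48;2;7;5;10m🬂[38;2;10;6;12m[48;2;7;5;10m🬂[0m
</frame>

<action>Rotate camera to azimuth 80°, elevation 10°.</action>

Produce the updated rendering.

<frame>
[38;2;32;14;25m[48;2;29;12;22m🬂[38;2;32;14;25m[48;2;29;12;22m🬂[38;2;32;14;25m[48;2;29;12;22m🬂[38;2;32;14;25m[48;2;29;12;22m🬂[38;2;32;14;25m[48;2;29;12;22m🬂[38;2;32;14;25m[48;2;29;12;22m🬂[38;2;32;14;25m[48;2;29;12;22m🬂[38;2;32;14;25m[48;2;29;12;22m🬂[38;2;32;14;25m[48;2;29;12;22m🬂[38;2;32;14;25m[48;2;29;12;22m🬂[0m
[38;2;26;12;21m[48;2;23;10;19m🬂[38;2;26;12;21m[48;2;23;10;19m🬂[38;2;26;12;21m[48;2;23;10;19m🬂[38;2;26;12;21m[48;2;23;10;19m🬂[38;2;26;12;21m[48;2;23;10;19m🬂[38;2;26;12;21m[48;2;23;10;19m🬂[38;2;26;12;21m[48;2;23;10;19m🬂[38;2;26;12;21m[48;2;23;10;19m🬂[38;2;26;12;21m[48;2;23;10;19m🬂[38;2;26;12;21m[48;2;23;10;19m🬂[0m
[38;2;20;9;17m[48;2;17;8;16m🬎[38;2;20;9;17m[48;2;17;8;16m🬎[38;2;20;9;17m[48;2;17;8;16m🬎[38;2;20;9;17m[48;2;17;8;16m🬎[38;2;32;17;3m[48;2;32;17;3m [38;2;32;17;3m[48;2;32;17;3m [38;2;32;17;3m[48;2;32;17;3m [38;2;20;9;17m[48;2;17;8;16m🬎[38;2;20;9;17m[48;2;17;8;16m🬎[38;2;20;9;17m[48;2;17;8;16m🬎[0m
[38;2;14;7;14m[48;2;12;6;13m🬎[38;2;14;7;14m[48;2;12;6;13m🬎[38;2;14;7;14m[48;2;12;6;13m🬎[38;2;14;7;14m[48;2;12;6;13m🬎[38;2;32;17;3m[48;2;12;6;13m🬎[38;2;32;17;3m[48;2;12;6;13m🬎[38;2;32;17;3m[48;2;13;6;13m🬂[38;2;14;7;14m[48;2;12;6;13m🬎[38;2;14;7;14m[48;2;12;6;13m🬎[38;2;14;7;14m[48;2;12;6;13m🬎[0m
[38;2;10;6;12m[48;2;7;5;10m🬂[38;2;10;6;12m[48;2;7;5;10m🬂[38;2;10;6;12m[48;2;7;5;10m🬂[38;2;10;6;12m[48;2;7;5;10m🬂[38;2;10;6;12m[48;2;7;5;10m🬂[38;2;10;6;12m[48;2;7;5;10m🬂[38;2;10;6;12m[48;2;7;5;10m🬂[38;2;10;6;12m[48;2;7;5;10m🬂[38;2;10;6;12m[48;2;7;5;10m🬂[38;2;10;6;12m[48;2;7;5;10m🬂[0m
</frame>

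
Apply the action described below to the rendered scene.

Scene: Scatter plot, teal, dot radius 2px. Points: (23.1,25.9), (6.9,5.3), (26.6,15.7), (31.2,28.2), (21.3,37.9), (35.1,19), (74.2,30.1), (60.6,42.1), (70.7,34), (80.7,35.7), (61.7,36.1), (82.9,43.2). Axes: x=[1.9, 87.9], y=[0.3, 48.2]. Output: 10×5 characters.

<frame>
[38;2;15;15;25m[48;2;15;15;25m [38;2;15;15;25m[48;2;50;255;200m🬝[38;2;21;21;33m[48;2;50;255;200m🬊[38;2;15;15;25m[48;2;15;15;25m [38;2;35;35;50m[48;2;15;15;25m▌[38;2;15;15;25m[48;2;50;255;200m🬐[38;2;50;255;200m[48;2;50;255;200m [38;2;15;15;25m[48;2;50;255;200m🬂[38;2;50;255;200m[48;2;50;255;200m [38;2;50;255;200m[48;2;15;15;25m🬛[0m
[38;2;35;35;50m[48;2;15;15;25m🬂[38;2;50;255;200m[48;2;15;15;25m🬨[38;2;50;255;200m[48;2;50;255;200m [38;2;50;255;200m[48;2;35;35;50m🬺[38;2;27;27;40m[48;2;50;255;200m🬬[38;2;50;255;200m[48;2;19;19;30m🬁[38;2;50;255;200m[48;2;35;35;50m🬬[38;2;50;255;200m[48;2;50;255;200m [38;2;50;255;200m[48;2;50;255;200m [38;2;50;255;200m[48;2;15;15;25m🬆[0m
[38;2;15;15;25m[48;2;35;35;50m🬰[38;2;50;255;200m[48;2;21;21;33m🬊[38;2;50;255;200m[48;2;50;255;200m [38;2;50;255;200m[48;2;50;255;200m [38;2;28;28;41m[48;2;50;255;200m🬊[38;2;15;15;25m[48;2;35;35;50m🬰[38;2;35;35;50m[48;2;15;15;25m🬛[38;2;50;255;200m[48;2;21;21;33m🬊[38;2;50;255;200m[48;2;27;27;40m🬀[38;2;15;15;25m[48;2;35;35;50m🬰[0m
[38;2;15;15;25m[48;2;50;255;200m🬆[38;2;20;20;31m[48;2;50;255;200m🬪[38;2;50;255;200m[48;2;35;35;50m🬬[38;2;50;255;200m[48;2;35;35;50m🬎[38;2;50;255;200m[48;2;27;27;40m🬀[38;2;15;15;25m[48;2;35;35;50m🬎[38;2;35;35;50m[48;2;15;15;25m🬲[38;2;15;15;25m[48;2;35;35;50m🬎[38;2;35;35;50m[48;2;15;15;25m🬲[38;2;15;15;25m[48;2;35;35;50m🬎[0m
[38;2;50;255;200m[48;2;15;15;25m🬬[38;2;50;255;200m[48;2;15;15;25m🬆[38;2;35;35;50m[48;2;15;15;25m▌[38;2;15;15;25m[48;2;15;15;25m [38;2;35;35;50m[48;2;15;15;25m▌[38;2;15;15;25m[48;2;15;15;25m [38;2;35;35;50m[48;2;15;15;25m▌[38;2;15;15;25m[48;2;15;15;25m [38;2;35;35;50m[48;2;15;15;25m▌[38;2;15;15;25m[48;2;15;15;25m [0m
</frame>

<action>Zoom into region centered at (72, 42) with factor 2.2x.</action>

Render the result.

<frame>
[38;2;15;15;25m[48;2;15;15;25m [38;2;15;15;25m[48;2;15;15;25m [38;2;35;35;50m[48;2;15;15;25m▌[38;2;15;15;25m[48;2;15;15;25m [38;2;35;35;50m[48;2;15;15;25m▌[38;2;15;15;25m[48;2;15;15;25m [38;2;35;35;50m[48;2;15;15;25m▌[38;2;15;15;25m[48;2;15;15;25m [38;2;35;35;50m[48;2;15;15;25m▌[38;2;15;15;25m[48;2;15;15;25m [0m
[38;2;35;35;50m[48;2;15;15;25m🬂[38;2;28;28;41m[48;2;50;255;200m🬆[38;2;27;27;40m[48;2;50;255;200m🬬[38;2;35;35;50m[48;2;15;15;25m🬂[38;2;35;35;50m[48;2;15;15;25m🬕[38;2;35;35;50m[48;2;15;15;25m🬂[38;2;31;31;45m[48;2;50;255;200m🬝[38;2;50;255;200m[48;2;28;28;41m🬱[38;2;35;35;50m[48;2;15;15;25m🬕[38;2;35;35;50m[48;2;15;15;25m🬂[0m
[38;2;23;23;35m[48;2;50;255;200m🬺[38;2;50;255;200m[48;2;15;15;25m🬬[38;2;50;255;200m[48;2;25;25;37m🬕[38;2;15;15;25m[48;2;35;35;50m🬰[38;2;35;35;50m[48;2;15;15;25m🬛[38;2;15;15;25m[48;2;35;35;50m🬰[38;2;50;255;200m[48;2;28;28;41m🬊[38;2;50;255;200m[48;2;15;15;25m🬝[38;2;50;255;200m[48;2;27;27;40m🬀[38;2;15;15;25m[48;2;35;35;50m🬰[0m
[38;2;15;15;25m[48;2;35;35;50m🬎[38;2;25;25;37m[48;2;50;255;200m🬐[38;2;50;255;200m[48;2;50;255;200m [38;2;20;20;31m[48;2;50;255;200m🬙[38;2;21;21;33m[48;2;50;255;200m🬊[38;2;19;19;30m[48;2;50;255;200m🬝[38;2;35;35;50m[48;2;50;255;200m🬀[38;2;15;15;25m[48;2;50;255;200m🬊[38;2;35;35;50m[48;2;15;15;25m🬲[38;2;15;15;25m[48;2;35;35;50m🬎[0m
[38;2;15;15;25m[48;2;15;15;25m [38;2;15;15;25m[48;2;15;15;25m [38;2;50;255;200m[48;2;23;23;35m🬀[38;2;50;255;200m[48;2;15;15;25m🬊[38;2;50;255;200m[48;2;50;255;200m [38;2;50;255;200m[48;2;15;15;25m🬺[38;2;50;255;200m[48;2;25;25;37m🬙[38;2;50;255;200m[48;2;15;15;25m🬀[38;2;35;35;50m[48;2;15;15;25m▌[38;2;15;15;25m[48;2;15;15;25m [0m
</frame>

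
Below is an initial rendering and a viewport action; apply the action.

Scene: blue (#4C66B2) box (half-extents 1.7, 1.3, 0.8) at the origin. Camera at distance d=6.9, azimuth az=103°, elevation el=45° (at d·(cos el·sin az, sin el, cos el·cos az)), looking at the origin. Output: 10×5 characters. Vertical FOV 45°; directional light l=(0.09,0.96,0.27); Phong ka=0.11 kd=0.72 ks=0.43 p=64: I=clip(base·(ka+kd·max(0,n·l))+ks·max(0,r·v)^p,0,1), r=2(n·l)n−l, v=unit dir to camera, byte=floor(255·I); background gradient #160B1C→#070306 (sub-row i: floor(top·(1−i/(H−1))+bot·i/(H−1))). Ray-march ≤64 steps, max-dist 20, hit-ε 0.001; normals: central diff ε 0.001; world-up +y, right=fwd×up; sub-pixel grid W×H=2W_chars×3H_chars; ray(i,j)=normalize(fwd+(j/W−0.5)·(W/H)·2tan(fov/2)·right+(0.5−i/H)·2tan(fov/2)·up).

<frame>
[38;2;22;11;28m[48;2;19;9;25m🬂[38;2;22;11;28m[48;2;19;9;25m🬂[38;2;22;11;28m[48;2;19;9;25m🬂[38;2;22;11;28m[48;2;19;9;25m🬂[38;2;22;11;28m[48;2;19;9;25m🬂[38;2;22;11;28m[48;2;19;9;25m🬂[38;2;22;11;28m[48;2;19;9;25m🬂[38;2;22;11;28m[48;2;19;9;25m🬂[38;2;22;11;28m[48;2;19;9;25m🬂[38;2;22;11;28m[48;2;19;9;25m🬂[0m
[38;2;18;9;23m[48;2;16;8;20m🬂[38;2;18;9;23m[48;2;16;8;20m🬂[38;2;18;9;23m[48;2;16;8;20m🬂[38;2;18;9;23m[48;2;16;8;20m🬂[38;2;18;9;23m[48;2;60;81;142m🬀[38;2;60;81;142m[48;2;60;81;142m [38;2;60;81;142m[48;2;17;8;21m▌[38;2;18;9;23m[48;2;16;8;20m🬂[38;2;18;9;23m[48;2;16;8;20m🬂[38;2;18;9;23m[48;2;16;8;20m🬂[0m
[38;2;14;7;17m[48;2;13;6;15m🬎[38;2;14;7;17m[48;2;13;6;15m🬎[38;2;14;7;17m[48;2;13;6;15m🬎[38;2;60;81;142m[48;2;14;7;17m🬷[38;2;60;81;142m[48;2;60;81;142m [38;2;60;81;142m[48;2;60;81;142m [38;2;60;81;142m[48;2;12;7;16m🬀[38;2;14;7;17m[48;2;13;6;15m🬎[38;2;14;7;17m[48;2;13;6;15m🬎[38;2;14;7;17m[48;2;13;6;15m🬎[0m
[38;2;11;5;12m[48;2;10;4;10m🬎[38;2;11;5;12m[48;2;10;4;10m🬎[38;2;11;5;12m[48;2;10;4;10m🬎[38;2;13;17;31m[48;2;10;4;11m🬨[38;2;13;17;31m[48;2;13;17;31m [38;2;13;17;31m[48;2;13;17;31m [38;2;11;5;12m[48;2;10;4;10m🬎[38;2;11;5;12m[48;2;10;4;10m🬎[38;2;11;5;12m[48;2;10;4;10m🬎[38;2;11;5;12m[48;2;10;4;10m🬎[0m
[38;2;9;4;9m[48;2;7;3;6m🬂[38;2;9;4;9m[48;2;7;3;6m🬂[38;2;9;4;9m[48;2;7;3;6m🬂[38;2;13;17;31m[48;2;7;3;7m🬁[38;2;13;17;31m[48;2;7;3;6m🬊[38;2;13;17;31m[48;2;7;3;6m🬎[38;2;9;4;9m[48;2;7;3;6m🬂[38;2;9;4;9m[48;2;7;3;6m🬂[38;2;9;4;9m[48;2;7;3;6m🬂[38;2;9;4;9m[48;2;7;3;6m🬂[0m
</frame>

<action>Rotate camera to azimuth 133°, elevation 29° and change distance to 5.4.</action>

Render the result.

<frame>
[38;2;22;11;28m[48;2;19;9;25m🬂[38;2;22;11;28m[48;2;19;9;25m🬂[38;2;22;11;28m[48;2;19;9;25m🬂[38;2;22;11;28m[48;2;19;9;25m🬂[38;2;22;11;28m[48;2;19;9;25m🬂[38;2;20;10;26m[48;2;60;81;142m🬝[38;2;60;81;142m[48;2;20;10;26m🬏[38;2;22;11;28m[48;2;19;9;25m🬂[38;2;22;11;28m[48;2;19;9;25m🬂[38;2;22;11;28m[48;2;19;9;25m🬂[0m
[38;2;18;9;23m[48;2;16;8;20m🬂[38;2;60;81;142m[48;2;16;10;23m🬇[38;2;16;11;25m[48;2;60;81;142m🬒[38;2;18;9;23m[48;2;60;81;142m🬀[38;2;60;81;142m[48;2;60;81;142m [38;2;60;81;142m[48;2;8;11;19m🬎[38;2;60;81;142m[48;2;8;11;19m🬂[38;2;60;81;142m[48;2;8;11;19m🬀[38;2;18;9;23m[48;2;16;8;20m🬂[38;2;18;9;23m[48;2;16;8;20m🬂[0m
[38;2;14;7;17m[48;2;13;6;15m🬎[38;2;13;17;31m[48;2;13;6;16m🬁[38;2;13;17;31m[48;2;13;17;31m [38;2;13;17;31m[48;2;8;11;19m▌[38;2;8;11;19m[48;2;8;11;19m [38;2;8;11;19m[48;2;8;11;19m [38;2;8;11;19m[48;2;8;11;19m [38;2;8;11;19m[48;2;8;11;19m [38;2;14;7;17m[48;2;13;6;15m🬎[38;2;14;7;17m[48;2;13;6;15m🬎[0m
[38;2;11;5;12m[48;2;10;4;10m🬎[38;2;11;5;12m[48;2;10;4;10m🬎[38;2;13;17;31m[48;2;13;17;31m [38;2;13;17;31m[48;2;13;17;31m [38;2;8;11;19m[48;2;8;11;19m [38;2;8;11;19m[48;2;8;11;19m [38;2;8;11;19m[48;2;8;11;19m [38;2;8;11;19m[48;2;10;4;11m🬄[38;2;11;5;12m[48;2;10;4;10m🬎[38;2;11;5;12m[48;2;10;4;10m🬎[0m
[38;2;9;4;9m[48;2;7;3;6m🬂[38;2;9;4;9m[48;2;7;3;6m🬂[38;2;13;17;31m[48;2;7;3;7m🬉[38;2;13;17;31m[48;2;13;17;31m [38;2;8;11;19m[48;2;8;11;19m [38;2;8;11;19m[48;2;7;3;6m🬆[38;2;9;4;9m[48;2;7;3;6m🬂[38;2;9;4;9m[48;2;7;3;6m🬂[38;2;9;4;9m[48;2;7;3;6m🬂[38;2;9;4;9m[48;2;7;3;6m🬂[0m
</frame>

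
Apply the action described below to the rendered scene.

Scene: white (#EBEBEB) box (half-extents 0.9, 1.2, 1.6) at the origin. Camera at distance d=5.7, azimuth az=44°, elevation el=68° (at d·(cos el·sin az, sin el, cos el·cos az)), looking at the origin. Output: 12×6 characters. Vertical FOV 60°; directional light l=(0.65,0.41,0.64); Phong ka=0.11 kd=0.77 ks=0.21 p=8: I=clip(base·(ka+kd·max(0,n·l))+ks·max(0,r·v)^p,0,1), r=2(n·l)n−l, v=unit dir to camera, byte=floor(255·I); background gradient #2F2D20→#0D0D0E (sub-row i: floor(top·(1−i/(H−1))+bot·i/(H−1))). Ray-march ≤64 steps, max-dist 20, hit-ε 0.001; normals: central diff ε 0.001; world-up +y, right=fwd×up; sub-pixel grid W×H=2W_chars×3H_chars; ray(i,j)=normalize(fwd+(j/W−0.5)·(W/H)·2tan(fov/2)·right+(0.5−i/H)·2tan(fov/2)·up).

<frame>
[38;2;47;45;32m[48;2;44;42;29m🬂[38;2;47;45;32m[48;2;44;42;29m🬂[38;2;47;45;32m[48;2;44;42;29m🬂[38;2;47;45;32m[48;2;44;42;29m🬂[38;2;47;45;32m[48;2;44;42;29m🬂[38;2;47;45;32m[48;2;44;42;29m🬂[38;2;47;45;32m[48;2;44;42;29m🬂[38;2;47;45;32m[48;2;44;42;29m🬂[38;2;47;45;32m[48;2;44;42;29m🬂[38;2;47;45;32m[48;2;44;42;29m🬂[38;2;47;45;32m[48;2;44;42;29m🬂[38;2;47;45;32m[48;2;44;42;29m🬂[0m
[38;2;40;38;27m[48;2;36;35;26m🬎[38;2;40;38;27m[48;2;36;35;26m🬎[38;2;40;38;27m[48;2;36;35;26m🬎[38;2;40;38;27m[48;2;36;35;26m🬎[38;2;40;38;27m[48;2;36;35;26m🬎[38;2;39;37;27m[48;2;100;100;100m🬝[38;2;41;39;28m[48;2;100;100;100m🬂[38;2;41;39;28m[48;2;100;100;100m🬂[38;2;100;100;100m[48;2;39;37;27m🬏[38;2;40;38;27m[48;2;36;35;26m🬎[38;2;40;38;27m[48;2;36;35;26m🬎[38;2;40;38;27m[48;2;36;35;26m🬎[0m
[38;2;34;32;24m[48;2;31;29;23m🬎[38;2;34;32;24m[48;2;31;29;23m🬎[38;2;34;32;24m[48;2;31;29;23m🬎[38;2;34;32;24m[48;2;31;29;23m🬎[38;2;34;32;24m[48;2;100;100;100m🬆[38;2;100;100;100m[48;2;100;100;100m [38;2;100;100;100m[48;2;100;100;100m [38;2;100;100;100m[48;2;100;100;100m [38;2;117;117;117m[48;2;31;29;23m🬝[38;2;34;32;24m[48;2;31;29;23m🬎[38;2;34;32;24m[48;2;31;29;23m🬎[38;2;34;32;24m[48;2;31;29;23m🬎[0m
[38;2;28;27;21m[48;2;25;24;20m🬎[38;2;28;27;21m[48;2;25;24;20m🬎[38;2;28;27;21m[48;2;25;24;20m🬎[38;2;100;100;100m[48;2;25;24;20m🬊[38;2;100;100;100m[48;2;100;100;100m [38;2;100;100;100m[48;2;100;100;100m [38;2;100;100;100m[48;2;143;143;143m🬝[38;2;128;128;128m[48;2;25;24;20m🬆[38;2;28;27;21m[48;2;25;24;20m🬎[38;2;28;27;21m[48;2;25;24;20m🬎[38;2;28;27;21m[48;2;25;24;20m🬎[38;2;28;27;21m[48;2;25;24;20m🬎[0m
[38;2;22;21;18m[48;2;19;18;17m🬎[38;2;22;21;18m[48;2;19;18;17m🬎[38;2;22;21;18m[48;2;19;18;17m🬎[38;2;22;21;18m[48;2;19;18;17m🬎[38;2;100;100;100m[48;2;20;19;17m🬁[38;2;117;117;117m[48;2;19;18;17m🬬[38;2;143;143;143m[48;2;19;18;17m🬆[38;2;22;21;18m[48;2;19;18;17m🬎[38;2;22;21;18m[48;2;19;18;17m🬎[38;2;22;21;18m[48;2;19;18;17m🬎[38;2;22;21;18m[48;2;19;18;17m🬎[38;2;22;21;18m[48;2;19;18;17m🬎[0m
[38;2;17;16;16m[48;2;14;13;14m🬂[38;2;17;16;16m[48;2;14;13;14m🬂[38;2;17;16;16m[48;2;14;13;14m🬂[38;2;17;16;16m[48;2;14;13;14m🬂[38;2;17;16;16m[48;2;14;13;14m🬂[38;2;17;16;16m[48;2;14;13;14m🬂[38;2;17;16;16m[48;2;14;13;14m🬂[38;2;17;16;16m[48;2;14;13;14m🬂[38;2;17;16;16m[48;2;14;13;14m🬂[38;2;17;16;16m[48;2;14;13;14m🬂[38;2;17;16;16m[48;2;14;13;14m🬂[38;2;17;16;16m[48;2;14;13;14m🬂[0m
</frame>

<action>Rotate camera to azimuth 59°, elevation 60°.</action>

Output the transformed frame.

<frame>
[38;2;47;45;32m[48;2;44;42;29m🬂[38;2;47;45;32m[48;2;44;42;29m🬂[38;2;47;45;32m[48;2;44;42;29m🬂[38;2;47;45;32m[48;2;44;42;29m🬂[38;2;47;45;32m[48;2;44;42;29m🬂[38;2;47;45;32m[48;2;44;42;29m🬂[38;2;47;45;32m[48;2;44;42;29m🬂[38;2;47;45;32m[48;2;44;42;29m🬂[38;2;47;45;32m[48;2;44;42;29m🬂[38;2;47;45;32m[48;2;44;42;29m🬂[38;2;47;45;32m[48;2;44;42;29m🬂[38;2;47;45;32m[48;2;44;42;29m🬂[0m
[38;2;40;38;27m[48;2;36;35;26m🬎[38;2;40;38;27m[48;2;36;35;26m🬎[38;2;40;38;27m[48;2;36;35;26m🬎[38;2;40;38;27m[48;2;36;35;26m🬎[38;2;40;38;27m[48;2;36;35;26m🬎[38;2;39;37;27m[48;2;100;100;100m🬝[38;2;40;38;27m[48;2;100;100;100m🬎[38;2;41;39;28m[48;2;100;100;100m🬂[38;2;100;100;100m[48;2;39;37;27m🬏[38;2;40;38;27m[48;2;36;35;26m🬎[38;2;40;38;27m[48;2;36;35;26m🬎[38;2;40;38;27m[48;2;36;35;26m🬎[0m
[38;2;34;32;24m[48;2;31;29;23m🬎[38;2;34;32;24m[48;2;31;29;23m🬎[38;2;34;32;24m[48;2;31;29;23m🬎[38;2;100;100;100m[48;2;33;31;24m🬦[38;2;35;33;25m[48;2;100;100;100m🬀[38;2;100;100;100m[48;2;100;100;100m [38;2;100;100;100m[48;2;100;100;100m [38;2;100;100;100m[48;2;100;100;100m [38;2;100;100;100m[48;2;143;143;143m🬎[38;2;143;143;143m[48;2;33;31;24m🬃[38;2;34;32;24m[48;2;31;29;23m🬎[38;2;34;32;24m[48;2;31;29;23m🬎[0m
[38;2;28;27;21m[48;2;25;24;20m🬎[38;2;28;27;21m[48;2;25;24;20m🬎[38;2;28;27;21m[48;2;25;24;20m🬎[38;2;100;100;100m[48;2;26;25;20m🬁[38;2;100;100;100m[48;2;100;100;100m [38;2;100;100;100m[48;2;143;143;143m🬝[38;2;100;100;100m[48;2;143;143;143m🬆[38;2;100;100;100m[48;2;143;143;143m🬀[38;2;143;143;143m[48;2;26;25;20m🬄[38;2;28;27;21m[48;2;25;24;20m🬎[38;2;28;27;21m[48;2;25;24;20m🬎[38;2;28;27;21m[48;2;25;24;20m🬎[0m
[38;2;22;21;18m[48;2;19;18;17m🬎[38;2;22;21;18m[48;2;19;18;17m🬎[38;2;22;21;18m[48;2;19;18;17m🬎[38;2;22;21;18m[48;2;19;18;17m🬎[38;2;143;143;143m[48;2;20;19;17m🬉[38;2;143;143;143m[48;2;19;18;17m🬎[38;2;143;143;143m[48;2;20;19;17m🬂[38;2;22;21;18m[48;2;19;18;17m🬎[38;2;22;21;18m[48;2;19;18;17m🬎[38;2;22;21;18m[48;2;19;18;17m🬎[38;2;22;21;18m[48;2;19;18;17m🬎[38;2;22;21;18m[48;2;19;18;17m🬎[0m
[38;2;17;16;16m[48;2;14;13;14m🬂[38;2;17;16;16m[48;2;14;13;14m🬂[38;2;17;16;16m[48;2;14;13;14m🬂[38;2;17;16;16m[48;2;14;13;14m🬂[38;2;17;16;16m[48;2;14;13;14m🬂[38;2;17;16;16m[48;2;14;13;14m🬂[38;2;17;16;16m[48;2;14;13;14m🬂[38;2;17;16;16m[48;2;14;13;14m🬂[38;2;17;16;16m[48;2;14;13;14m🬂[38;2;17;16;16m[48;2;14;13;14m🬂[38;2;17;16;16m[48;2;14;13;14m🬂[38;2;17;16;16m[48;2;14;13;14m🬂[0m
</frame>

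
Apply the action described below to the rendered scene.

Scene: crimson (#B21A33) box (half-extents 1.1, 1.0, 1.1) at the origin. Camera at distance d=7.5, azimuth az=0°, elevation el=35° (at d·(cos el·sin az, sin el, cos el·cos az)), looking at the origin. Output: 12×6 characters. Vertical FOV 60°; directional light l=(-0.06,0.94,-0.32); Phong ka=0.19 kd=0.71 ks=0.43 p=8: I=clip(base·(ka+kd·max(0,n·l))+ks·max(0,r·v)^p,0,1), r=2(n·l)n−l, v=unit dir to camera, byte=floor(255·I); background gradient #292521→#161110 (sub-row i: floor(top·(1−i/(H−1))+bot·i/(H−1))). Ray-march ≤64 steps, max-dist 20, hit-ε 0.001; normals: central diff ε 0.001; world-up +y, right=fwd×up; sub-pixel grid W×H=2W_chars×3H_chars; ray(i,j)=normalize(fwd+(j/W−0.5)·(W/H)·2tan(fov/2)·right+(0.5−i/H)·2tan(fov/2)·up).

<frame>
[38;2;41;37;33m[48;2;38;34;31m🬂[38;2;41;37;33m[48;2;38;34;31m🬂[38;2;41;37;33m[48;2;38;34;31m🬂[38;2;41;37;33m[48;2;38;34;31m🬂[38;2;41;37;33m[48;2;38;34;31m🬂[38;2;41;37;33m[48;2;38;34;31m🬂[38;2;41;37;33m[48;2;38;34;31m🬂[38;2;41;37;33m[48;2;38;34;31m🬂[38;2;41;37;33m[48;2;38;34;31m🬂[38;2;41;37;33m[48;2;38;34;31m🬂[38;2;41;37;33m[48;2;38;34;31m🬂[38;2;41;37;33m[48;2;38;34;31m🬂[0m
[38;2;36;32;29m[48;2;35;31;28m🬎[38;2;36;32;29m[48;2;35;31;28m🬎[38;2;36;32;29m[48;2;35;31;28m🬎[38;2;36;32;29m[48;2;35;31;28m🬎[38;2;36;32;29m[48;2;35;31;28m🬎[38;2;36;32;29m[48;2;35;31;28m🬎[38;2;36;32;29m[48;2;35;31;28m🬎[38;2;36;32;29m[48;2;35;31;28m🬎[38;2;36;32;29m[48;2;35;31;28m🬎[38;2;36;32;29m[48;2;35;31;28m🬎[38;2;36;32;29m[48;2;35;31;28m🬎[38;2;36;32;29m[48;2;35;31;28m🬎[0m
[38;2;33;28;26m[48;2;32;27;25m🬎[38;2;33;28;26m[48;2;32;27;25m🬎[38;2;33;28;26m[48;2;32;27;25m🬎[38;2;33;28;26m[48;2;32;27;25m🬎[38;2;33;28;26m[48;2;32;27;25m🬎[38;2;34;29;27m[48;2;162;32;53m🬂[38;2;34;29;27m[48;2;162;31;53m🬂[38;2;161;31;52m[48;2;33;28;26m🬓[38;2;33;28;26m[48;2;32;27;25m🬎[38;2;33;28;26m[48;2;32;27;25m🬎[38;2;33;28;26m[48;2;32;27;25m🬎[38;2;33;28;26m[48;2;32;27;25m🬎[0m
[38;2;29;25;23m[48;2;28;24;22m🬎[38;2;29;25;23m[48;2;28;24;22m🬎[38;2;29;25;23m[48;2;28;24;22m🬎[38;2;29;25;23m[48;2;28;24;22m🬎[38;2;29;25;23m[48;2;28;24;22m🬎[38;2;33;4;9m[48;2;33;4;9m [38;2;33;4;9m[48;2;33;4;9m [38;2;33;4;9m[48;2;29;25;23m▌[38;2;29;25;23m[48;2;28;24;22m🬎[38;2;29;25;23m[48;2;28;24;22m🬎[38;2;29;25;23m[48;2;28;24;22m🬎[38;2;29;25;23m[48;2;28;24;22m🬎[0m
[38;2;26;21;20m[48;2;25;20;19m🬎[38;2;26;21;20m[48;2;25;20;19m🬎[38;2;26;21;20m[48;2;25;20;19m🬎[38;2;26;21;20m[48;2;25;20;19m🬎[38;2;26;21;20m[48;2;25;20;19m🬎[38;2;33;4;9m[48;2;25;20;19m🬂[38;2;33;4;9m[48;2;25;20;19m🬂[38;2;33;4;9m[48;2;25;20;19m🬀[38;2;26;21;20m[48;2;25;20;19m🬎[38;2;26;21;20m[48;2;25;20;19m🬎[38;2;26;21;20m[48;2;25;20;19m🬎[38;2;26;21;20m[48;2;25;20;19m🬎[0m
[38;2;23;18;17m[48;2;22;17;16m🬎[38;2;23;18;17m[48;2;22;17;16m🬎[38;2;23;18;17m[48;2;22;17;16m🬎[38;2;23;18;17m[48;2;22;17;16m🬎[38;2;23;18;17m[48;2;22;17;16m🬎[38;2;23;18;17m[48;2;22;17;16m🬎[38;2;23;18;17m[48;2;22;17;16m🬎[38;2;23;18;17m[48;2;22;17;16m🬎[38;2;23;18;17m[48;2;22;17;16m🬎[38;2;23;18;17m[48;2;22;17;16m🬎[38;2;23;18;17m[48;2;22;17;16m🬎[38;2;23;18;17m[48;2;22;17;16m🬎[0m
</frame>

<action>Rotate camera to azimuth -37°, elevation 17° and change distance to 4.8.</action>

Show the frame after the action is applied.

<frame>
[38;2;41;37;33m[48;2;38;34;31m🬂[38;2;41;37;33m[48;2;38;34;31m🬂[38;2;41;37;33m[48;2;38;34;31m🬂[38;2;41;37;33m[48;2;38;34;31m🬂[38;2;41;37;33m[48;2;38;34;31m🬂[38;2;41;37;33m[48;2;38;34;31m🬂[38;2;41;37;33m[48;2;38;34;31m🬂[38;2;41;37;33m[48;2;38;34;31m🬂[38;2;41;37;33m[48;2;38;34;31m🬂[38;2;41;37;33m[48;2;38;34;31m🬂[38;2;41;37;33m[48;2;38;34;31m🬂[38;2;41;37;33m[48;2;38;34;31m🬂[0m
[38;2;36;32;29m[48;2;35;31;28m🬎[38;2;36;32;29m[48;2;35;31;28m🬎[38;2;36;32;29m[48;2;35;31;28m🬎[38;2;36;32;29m[48;2;35;31;28m🬎[38;2;36;32;29m[48;2;35;31;28m🬎[38;2;36;32;29m[48;2;35;31;28m🬎[38;2;36;32;29m[48;2;35;31;28m🬎[38;2;36;32;29m[48;2;35;31;28m🬎[38;2;36;32;29m[48;2;35;31;28m🬎[38;2;36;32;29m[48;2;35;31;28m🬎[38;2;36;32;29m[48;2;35;31;28m🬎[38;2;36;32;29m[48;2;35;31;28m🬎[0m
[38;2;33;28;26m[48;2;32;27;25m🬎[38;2;33;28;26m[48;2;32;27;25m🬎[38;2;33;28;26m[48;2;32;27;25m🬎[38;2;32;27;25m[48;2;41;6;11m🬺[38;2;41;6;11m[48;2;152;22;43m🬺[38;2;152;22;43m[48;2;37;5;10m🬂[38;2;152;22;43m[48;2;33;4;9m🬂[38;2;152;22;43m[48;2;33;4;9m🬂[38;2;33;4;9m[48;2;33;4;9m [38;2;33;28;26m[48;2;32;27;25m🬎[38;2;33;28;26m[48;2;32;27;25m🬎[38;2;33;28;26m[48;2;32;27;25m🬎[0m
[38;2;29;25;23m[48;2;28;24;22m🬎[38;2;29;25;23m[48;2;28;24;22m🬎[38;2;29;25;23m[48;2;28;24;22m🬎[38;2;29;25;23m[48;2;28;24;22m🬎[38;2;41;6;11m[48;2;41;6;11m [38;2;41;6;11m[48;2;33;4;9m▌[38;2;33;4;9m[48;2;33;4;9m [38;2;33;4;9m[48;2;33;4;9m [38;2;33;4;9m[48;2;33;4;9m [38;2;29;25;23m[48;2;28;24;22m🬎[38;2;29;25;23m[48;2;28;24;22m🬎[38;2;29;25;23m[48;2;28;24;22m🬎[0m
[38;2;26;21;20m[48;2;25;20;19m🬎[38;2;26;21;20m[48;2;25;20;19m🬎[38;2;26;21;20m[48;2;25;20;19m🬎[38;2;26;21;20m[48;2;25;20;19m🬎[38;2;41;6;11m[48;2;25;20;19m🬊[38;2;41;6;11m[48;2;40;5;11m🬺[38;2;33;4;9m[48;2;33;4;9m [38;2;33;4;9m[48;2;25;20;19m🬎[38;2;33;4;9m[48;2;25;20;19m🬀[38;2;26;21;20m[48;2;25;20;19m🬎[38;2;26;21;20m[48;2;25;20;19m🬎[38;2;26;21;20m[48;2;25;20;19m🬎[0m
[38;2;23;18;17m[48;2;22;17;16m🬎[38;2;23;18;17m[48;2;22;17;16m🬎[38;2;23;18;17m[48;2;22;17;16m🬎[38;2;23;18;17m[48;2;22;17;16m🬎[38;2;23;18;17m[48;2;22;17;16m🬎[38;2;22;17;16m[48;2;33;4;9m🬺[38;2;23;18;17m[48;2;22;17;16m🬎[38;2;23;18;17m[48;2;22;17;16m🬎[38;2;23;18;17m[48;2;22;17;16m🬎[38;2;23;18;17m[48;2;22;17;16m🬎[38;2;23;18;17m[48;2;22;17;16m🬎[38;2;23;18;17m[48;2;22;17;16m🬎[0m
</frame>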